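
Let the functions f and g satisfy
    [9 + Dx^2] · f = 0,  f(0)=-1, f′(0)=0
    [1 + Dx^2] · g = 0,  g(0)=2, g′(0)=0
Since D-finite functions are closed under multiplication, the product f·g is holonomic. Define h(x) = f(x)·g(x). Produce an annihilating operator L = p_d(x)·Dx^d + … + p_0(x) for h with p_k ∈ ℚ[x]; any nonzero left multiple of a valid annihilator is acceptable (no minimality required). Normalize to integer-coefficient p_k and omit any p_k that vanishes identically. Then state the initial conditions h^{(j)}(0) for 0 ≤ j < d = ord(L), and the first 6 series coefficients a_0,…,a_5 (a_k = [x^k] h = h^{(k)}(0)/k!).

f: a_k = -1, 0, 9/2, 0, -27/8, 0, …
g: a_k = 2, 0, -1, 0, 1/12, 0, …
h₀=f·g: eliminate ⇒ L₀, order ≤ 2·2.
L = 64 + 20·Dx^2 + Dx^4  (order 4).
h: a_k = -2, 0, 10, 0, -34/3, 0, …
ICs: h(0) = -2, h′(0) = 0, h′′(0) = 20, h′′′(0) = 0.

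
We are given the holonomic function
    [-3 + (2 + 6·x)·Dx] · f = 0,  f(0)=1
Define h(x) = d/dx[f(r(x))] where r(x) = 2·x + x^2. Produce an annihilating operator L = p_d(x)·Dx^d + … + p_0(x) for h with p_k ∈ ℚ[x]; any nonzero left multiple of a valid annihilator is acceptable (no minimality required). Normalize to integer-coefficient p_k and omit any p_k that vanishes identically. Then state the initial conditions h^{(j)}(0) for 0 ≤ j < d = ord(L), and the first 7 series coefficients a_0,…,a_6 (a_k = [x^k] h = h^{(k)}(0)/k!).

L = -2 + (-1 - 7·x - 9·x^2 - 3·x^3)·Dx  (order 1).
h: a_k = 3, -6, 27, -126, 1215/2, -2997, 30051/2, …
ICs: h(0) = 3.

f: a_k = 1, 3/2, -9/8, 27/16, -405/128, 1701/256, -15309/1024, …
L₀ from L_f via x↦r, Dx↦r'^{-1}Dx.
h₀' ⇒ L via d/dx closure of L₀.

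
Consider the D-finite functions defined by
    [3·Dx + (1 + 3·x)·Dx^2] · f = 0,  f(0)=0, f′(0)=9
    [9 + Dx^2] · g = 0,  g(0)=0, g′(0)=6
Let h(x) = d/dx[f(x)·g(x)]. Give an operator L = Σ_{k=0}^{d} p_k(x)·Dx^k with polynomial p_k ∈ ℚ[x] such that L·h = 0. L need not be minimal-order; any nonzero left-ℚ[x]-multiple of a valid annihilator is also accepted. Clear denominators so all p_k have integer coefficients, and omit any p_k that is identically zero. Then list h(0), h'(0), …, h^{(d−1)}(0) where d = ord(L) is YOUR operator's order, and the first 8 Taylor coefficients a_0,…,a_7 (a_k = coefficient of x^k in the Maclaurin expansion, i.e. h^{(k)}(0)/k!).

L = (-675 - 3564·x - 10206·x^2 + 8748·x^3 + 94041·x^4 + 157464·x^5 + 78732·x^6) + (-216 - 864·x + 1620·x^2 + 14580·x^3 + 29160·x^4 + 17496·x^5)·Dx + (-84 - 396·x - 378·x^2 + 5832·x^3 + 23814·x^4 + 34992·x^5 + 17496·x^6)·Dx^2 + (-24 - 96·x + 180·x^2 + 1620·x^3 + 3240·x^4 + 1944·x^5)·Dx^3 + (-1 + 84·x^2 + 540·x^3 + 1485·x^4 + 1944·x^5 + 972·x^6)·Dx^4  (order 4).
h: a_k = 0, 108, -243, 324, -1215, 8019/2, -474579/40, 247131/7, …
ICs: h(0) = 0, h′(0) = 108, h′′(0) = -486, h′′′(0) = 1944.

f: a_k = 0, 9, -27/2, 27, -243/4, 729/5, -729/2, 6561/7, …
g: a_k = 0, 6, 0, -9, 0, 81/20, 0, -243/280, …
L₀ := L_f ⊗_s L_g (sym. prod.), ord ≤ 4.
h=h₀': d/dx-closure on L₀ ⇒ L.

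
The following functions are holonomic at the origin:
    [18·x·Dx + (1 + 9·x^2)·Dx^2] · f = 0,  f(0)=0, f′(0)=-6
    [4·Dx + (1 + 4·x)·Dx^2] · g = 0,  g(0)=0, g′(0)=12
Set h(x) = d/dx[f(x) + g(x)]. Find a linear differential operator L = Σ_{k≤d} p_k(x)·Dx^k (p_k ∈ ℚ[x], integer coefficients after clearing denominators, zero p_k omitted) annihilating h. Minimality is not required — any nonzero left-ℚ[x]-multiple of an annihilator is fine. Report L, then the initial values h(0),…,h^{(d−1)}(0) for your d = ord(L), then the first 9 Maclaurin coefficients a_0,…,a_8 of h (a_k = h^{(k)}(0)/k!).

f: a_k = 0, -6, 0, 18, 0, -486/5, 0, 4374/7, 0, …
g: a_k = 0, 12, -24, 64, -192, 3072/5, -2048, 49152/7, -24576, …
L₀ := lclm(L_f,L_g); ord L₀ ≤ 2+2.
Derive L from L₀ (diff closure).
L = (-36 - 432·x + 972·x^2 + 1296·x^3) + (-25 - 72·x - 189·x^2 + 1944·x^3 + 2592·x^4)·Dx + (-2 + x + 36·x^2 + 81·x^3 + 486·x^4 + 648·x^5)·Dx^2  (order 2).
h: a_k = 6, -48, 246, -768, 2586, -12288, 53526, -196608, 747066, …
ICs: h(0) = 6, h′(0) = -48.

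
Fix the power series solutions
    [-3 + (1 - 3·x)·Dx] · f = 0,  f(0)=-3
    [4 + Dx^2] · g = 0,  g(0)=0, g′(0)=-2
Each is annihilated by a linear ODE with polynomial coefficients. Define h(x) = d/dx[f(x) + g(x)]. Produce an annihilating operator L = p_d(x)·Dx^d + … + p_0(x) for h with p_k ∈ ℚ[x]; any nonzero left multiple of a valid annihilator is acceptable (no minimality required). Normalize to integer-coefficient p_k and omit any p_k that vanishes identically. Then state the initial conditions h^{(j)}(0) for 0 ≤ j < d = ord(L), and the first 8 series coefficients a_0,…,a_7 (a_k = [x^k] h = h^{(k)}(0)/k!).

L = (1344 - 288·x + 432·x^2) + (-116 + 396·x - 216·x^2 + 216·x^3)·Dx + (336 - 72·x + 108·x^2)·Dx^2 + (-29 + 99·x - 54·x^2 + 54·x^3)·Dx^3  (order 3).
h: a_k = -11, -54, -239, -972, -10939/3, -13122, -2066707/45, -157464, …
ICs: h(0) = -11, h′(0) = -54, h′′(0) = -478.

f: a_k = -3, -9, -27, -81, -243, -729, -2187, -6561, …
g: a_k = 0, -2, 0, 4/3, 0, -4/15, 0, 8/315, …
f+g: L₀ = lclm(L_f,L_g), ord ≤ 1+2.
Derive L from L₀ (diff closure).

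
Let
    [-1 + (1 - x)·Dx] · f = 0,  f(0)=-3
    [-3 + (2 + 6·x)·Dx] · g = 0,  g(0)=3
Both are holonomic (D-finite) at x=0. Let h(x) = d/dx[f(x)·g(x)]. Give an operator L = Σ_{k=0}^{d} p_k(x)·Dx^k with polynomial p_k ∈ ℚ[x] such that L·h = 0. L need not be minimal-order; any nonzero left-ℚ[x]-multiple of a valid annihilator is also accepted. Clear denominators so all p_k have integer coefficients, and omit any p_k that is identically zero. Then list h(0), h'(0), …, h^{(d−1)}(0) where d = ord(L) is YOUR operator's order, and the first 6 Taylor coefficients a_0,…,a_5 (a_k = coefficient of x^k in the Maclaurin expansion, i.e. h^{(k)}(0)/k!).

L = (11 + 90·x + 27·x^2) + (-10 - 26·x + 18·x^2 + 18·x^3)·Dx  (order 1).
h: a_k = -45/2, -99/4, -1323/16, 117/32, -75375/256, 232443/512, …
ICs: h(0) = -45/2.

f: a_k = -3, -3, -3, -3, -3, -3, …
g: a_k = 3, 9/2, -27/8, 81/16, -1215/128, 5103/256, …
L₀ := L_f ⊗_s L_g (sym. prod.), ord ≤ 1.
Differentiate: ansatz ord ≤ ord L₀ ⇒ L.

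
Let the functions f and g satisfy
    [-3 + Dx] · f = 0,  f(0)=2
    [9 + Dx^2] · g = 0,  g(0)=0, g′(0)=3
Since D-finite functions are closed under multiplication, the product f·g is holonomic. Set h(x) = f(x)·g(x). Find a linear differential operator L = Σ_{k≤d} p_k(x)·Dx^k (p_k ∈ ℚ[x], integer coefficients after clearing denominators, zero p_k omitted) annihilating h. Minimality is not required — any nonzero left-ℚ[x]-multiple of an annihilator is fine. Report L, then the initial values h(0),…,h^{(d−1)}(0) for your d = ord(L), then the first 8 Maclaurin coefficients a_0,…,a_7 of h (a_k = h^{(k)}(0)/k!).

L = 18 - 6·Dx + Dx^2  (order 2).
h: a_k = 0, 6, 18, 18, 0, -81/5, -81/5, -243/35, …
ICs: h(0) = 0, h′(0) = 6.

f: a_k = 2, 6, 9, 9, 27/4, 81/20, 81/40, 243/280, …
g: a_k = 0, 3, 0, -9/2, 0, 81/40, 0, -243/560, …
h₀=f·g: eliminate ⇒ L₀, order ≤ 1·2.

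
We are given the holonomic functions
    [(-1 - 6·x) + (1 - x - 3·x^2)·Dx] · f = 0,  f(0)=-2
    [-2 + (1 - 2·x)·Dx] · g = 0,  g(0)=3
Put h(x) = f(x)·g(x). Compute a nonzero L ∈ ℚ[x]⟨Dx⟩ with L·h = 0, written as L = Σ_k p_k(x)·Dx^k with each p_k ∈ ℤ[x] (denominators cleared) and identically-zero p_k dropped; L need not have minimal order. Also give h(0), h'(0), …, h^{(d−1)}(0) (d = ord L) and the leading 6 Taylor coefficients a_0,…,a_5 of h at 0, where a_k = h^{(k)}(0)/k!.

f: a_k = -2, -2, -8, -14, -38, -80, …
g: a_k = 3, 6, 12, 24, 48, 96, …
L₀ := L_f ⊗_s L_g (sym. prod.), ord ≤ 1.
L = (-3 - 2·x + 18·x^2) + (1 - 3·x - x^2 + 6·x^3)·Dx  (order 1).
h: a_k = -6, -18, -60, -162, -438, -1116, …
ICs: h(0) = -6.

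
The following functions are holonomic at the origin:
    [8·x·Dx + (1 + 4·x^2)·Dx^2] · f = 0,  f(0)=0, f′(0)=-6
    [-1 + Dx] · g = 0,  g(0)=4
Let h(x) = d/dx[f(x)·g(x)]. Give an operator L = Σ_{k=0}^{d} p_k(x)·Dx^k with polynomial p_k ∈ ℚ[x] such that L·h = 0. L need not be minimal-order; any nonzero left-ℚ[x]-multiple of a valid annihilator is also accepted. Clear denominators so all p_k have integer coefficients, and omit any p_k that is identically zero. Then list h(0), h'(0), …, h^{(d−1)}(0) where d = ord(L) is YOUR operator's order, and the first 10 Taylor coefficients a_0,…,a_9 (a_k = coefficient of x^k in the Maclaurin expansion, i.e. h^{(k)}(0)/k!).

f: a_k = 0, -6, 0, 8, 0, -96/5, 0, 384/7, 0, -512/3, …
g: a_k = 4, 4, 2, 2/3, 1/6, 1/30, 1/180, 1/1260, 1/10080, 1/90720, …
h₀=f·g: eliminate ⇒ L₀, order ≤ 2·1.
h₀' ⇒ L via d/dx closure of L₀.
L = (-7 - 16·x + 104·x^2 - 64·x^3 + 16·x^4) + (6 + 24·x - 112·x^2 + 96·x^3 - 32·x^4)·Dx + (1 - 8·x + 8·x^2 - 32·x^3 + 16·x^4)·Dx^2  (order 2).
h: a_k = -24, -48, 60, 112, -309, -430, 12763/10, 173788/105, -2903587/560, -48892709/7560, …
ICs: h(0) = -24, h′(0) = -48.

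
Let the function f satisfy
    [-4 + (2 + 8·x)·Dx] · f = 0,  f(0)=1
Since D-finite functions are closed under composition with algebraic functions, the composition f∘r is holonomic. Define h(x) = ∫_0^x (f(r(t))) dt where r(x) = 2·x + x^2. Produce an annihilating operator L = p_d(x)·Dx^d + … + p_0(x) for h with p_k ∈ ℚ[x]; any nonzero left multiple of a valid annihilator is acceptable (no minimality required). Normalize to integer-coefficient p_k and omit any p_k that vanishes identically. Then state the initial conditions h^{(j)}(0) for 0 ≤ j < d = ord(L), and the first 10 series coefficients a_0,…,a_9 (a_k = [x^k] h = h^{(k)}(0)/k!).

f: a_k = 1, 2, -2, 4, -10, 28, -84, 264, -858, 2860, …
Change of var in L_f (x↦r) gives L₀.
Integrate: L := L₀·Dx.
L = (-4 - 4·x)·Dx + (1 + 8·x + 4·x^2)·Dx^2  (order 2).
h: a_k = 0, 1, 2, -2, 6, -114/5, 100, -3372/7, 2478, -40142/3, …
ICs: h(0) = 0, h′(0) = 1.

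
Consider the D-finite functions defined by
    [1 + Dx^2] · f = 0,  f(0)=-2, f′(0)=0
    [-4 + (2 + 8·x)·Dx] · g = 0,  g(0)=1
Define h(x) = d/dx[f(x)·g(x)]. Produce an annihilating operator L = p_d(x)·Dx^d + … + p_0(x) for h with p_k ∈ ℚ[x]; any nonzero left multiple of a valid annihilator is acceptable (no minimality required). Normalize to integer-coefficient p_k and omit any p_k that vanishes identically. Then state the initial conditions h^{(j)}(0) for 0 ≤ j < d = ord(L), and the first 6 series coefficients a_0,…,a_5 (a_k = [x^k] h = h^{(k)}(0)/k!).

L = (-7 + 336·x + 736·x^2 + 256·x^3 + 256·x^4) + (44 + 144·x - 192·x^2 - 256·x^3)·Dx + (13 + 112·x + 288·x^2 + 256·x^3 + 256·x^4)·Dx^2  (order 2).
h: a_k = -4, 10, -18, 215/3, -1565/6, 56941/60, …
ICs: h(0) = -4, h′(0) = 10.

f: a_k = -2, 0, 1, 0, -1/12, 0, …
g: a_k = 1, 2, -2, 4, -10, 28, …
f·g: L₀ = L_f ⊗_s L_g, ord ≤ 2·1.
Derive L from L₀ (diff closure).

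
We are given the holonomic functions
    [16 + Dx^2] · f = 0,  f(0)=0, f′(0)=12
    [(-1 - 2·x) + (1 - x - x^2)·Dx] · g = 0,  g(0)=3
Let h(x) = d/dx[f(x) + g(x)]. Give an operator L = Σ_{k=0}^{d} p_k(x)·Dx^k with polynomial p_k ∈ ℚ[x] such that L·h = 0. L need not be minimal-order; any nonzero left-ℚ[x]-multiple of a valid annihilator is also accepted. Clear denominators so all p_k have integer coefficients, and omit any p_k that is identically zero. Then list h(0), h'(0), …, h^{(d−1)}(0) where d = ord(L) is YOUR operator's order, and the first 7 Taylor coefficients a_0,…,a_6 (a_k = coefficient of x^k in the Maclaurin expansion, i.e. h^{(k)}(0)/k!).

f: a_k = 0, 12, 0, -32, 0, 128/5, 0, …
g: a_k = 3, 3, 6, 9, 15, 24, 39, …
L₀ := lclm(L_f,L_g); ord L₀ ≤ 2+1.
h=h₀': d/dx-closure on L₀ ⇒ L.
L = (1472 + 2624·x + 2560·x^2 + 640·x^3 + 2240·x^4 + 2304·x^5 + 768·x^6) + (-272 - 112·x + 1008·x^2 - 160·x^3 - 800·x^4 + 576·x^5 + 896·x^6 + 256·x^7)·Dx + (92 + 164·x + 160·x^2 + 40·x^3 + 140·x^4 + 144·x^5 + 48·x^6)·Dx^2 + (-17 - 7·x + 63·x^2 - 10·x^3 - 50·x^4 + 36·x^5 + 56·x^6 + 16·x^7)·Dx^3  (order 3).
h: a_k = 15, 12, -69, 60, 248, 234, 5591/15, …
ICs: h(0) = 15, h′(0) = 12, h′′(0) = -138.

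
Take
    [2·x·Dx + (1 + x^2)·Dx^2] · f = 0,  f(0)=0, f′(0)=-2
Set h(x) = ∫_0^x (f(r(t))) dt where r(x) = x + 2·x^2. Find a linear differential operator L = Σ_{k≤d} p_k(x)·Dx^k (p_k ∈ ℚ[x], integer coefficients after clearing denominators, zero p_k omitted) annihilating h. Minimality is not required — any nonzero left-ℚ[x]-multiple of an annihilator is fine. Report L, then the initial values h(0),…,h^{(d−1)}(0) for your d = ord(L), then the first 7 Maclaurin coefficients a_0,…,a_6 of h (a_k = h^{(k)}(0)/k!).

L = (-4 + 2·x + 16·x^2 + 48·x^3 + 48·x^4)·Dx^2 + (1 + 4·x + x^2 + 8·x^3 + 20·x^4 + 16·x^5)·Dx^3  (order 3).
h: a_k = 0, 0, -1, -4/3, 1/6, 4/5, 19/15, …
ICs: h(0) = 0, h′(0) = 0, h′′(0) = -2.

f: a_k = 0, -2, 0, 2/3, 0, -2/5, 0, …
f∘r: x↦r, Dx↦Dx/r' in L_f ⇒ L₀.
∫: right-multiply L₀ by Dx.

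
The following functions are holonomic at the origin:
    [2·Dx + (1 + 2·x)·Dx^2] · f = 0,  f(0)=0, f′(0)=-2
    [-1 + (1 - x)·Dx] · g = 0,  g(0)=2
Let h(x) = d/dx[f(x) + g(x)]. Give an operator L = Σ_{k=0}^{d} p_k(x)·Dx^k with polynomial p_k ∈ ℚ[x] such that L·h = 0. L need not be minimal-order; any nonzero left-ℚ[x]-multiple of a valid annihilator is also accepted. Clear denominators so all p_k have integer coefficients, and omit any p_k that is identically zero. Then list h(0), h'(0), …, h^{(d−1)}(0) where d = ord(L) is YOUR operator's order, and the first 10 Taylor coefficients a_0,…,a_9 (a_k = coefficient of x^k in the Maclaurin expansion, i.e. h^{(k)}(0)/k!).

L = (-14 - 4·x) + (1 - 20·x - 8·x^2)·Dx + (2 + 3·x - 3·x^2 - 2·x^3)·Dx^2  (order 2).
h: a_k = 0, 8, -2, 24, -22, 76, -114, 272, -494, 1044, …
ICs: h(0) = 0, h′(0) = 8.

f: a_k = 0, -2, 2, -8/3, 4, -32/5, 32/3, -128/7, 32, -512/9, …
g: a_k = 2, 2, 2, 2, 2, 2, 2, 2, 2, 2, …
L₀ := lclm(L_f,L_g); ord L₀ ≤ 2+1.
Differentiate: ansatz ord ≤ ord L₀ ⇒ L.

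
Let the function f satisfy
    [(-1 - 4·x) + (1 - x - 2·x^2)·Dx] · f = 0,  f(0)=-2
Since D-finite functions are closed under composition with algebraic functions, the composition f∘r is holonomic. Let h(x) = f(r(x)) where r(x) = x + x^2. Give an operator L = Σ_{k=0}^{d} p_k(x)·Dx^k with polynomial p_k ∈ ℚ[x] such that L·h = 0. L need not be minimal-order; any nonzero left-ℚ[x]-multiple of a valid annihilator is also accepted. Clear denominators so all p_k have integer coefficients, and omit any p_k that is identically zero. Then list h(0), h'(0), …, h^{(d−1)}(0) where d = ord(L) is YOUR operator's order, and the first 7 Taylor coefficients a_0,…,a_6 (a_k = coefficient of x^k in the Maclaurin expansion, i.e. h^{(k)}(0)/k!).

L = (1 + 6·x + 12·x^2 + 8·x^3) + (-1 + x + 3·x^2 + 4·x^3 + 2·x^4)·Dx  (order 1).
h: a_k = -2, -2, -8, -22, -58, -160, -438, …
ICs: h(0) = -2.

f: a_k = -2, -2, -6, -10, -22, -42, -86, …
f∘r: x↦r, Dx↦Dx/r' in L_f ⇒ L₀.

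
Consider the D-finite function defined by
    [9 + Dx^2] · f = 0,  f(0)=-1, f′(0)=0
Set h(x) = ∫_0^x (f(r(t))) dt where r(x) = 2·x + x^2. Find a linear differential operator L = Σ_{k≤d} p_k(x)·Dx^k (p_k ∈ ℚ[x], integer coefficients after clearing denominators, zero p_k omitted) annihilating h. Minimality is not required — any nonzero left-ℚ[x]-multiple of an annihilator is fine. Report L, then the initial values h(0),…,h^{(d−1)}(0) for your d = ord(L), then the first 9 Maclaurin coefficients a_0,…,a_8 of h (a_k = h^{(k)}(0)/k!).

L = (36 + 108·x + 108·x^2 + 36·x^3)·Dx - Dx^2 + (1 + x)·Dx^3  (order 3).
h: a_k = 0, -1, 0, 6, 9/2, -99/10, -18, -81/35, 837/40, …
ICs: h(0) = 0, h′(0) = -1, h′′(0) = 0.

f: a_k = -1, 0, 9/2, 0, -27/8, 0, 81/80, 0, -729/4480, …
Change of var in L_f (x↦r) gives L₀.
∫: right-multiply L₀ by Dx.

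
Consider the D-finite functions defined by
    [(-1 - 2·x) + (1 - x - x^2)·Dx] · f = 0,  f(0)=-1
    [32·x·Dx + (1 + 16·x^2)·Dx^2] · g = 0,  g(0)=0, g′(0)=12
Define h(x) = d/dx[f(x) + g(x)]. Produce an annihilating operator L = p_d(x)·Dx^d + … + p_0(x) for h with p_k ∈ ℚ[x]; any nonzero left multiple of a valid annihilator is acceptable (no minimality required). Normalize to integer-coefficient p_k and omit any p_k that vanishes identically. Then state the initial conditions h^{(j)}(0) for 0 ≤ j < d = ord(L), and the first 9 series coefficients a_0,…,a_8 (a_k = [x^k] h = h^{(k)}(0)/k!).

f: a_k = -1, -1, -2, -3, -5, -8, -13, -21, -34, …
g: a_k = 0, 12, 0, -64, 0, 3072/5, 0, -49152/7, 0, …
L₀ := lclm(L_f,L_g); ord L₀ ≤ 1+2.
Differentiate: ansatz ord ≤ ord L₀ ⇒ L.
L = (-64 + 256·x + 3904·x^2 + 6912·x^3 + 9696·x^4 + 1536·x^6) + (25 + 24·x - 542·x^2 + 780·x^3 + 6800·x^4 + 6560·x^5 + 768·x^6 + 1536·x^7)·Dx + (-2 - 17·x - 62·x^2 - 202·x^3 - 445·x^4 + 1136·x^5 + 576·x^6 + 256·x^7 + 256·x^8)·Dx^2  (order 2).
h: a_k = 11, -4, -201, -20, 3032, -78, -49299, -272, 785937, …
ICs: h(0) = 11, h′(0) = -4.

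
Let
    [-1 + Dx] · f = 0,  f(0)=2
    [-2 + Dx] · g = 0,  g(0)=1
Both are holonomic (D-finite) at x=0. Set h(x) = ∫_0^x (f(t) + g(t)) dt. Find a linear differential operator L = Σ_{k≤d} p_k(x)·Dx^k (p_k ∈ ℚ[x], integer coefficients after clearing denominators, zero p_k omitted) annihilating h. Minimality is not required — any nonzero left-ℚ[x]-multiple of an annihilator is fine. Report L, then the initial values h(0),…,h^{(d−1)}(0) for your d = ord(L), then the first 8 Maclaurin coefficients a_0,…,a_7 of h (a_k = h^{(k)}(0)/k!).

f: a_k = 2, 2, 1, 1/3, 1/12, 1/60, 1/360, 1/2520, …
g: a_k = 1, 2, 2, 4/3, 2/3, 4/15, 4/45, 8/315, …
Sum ⇒ L₀ = lclm(L_f,L_g) in ℚ(x)⟨Dx⟩.
Integrate: L := L₀·Dx.
L = 2·Dx - 3·Dx^2 + Dx^3  (order 3).
h: a_k = 0, 3, 2, 1, 5/12, 3/20, 17/360, 11/840, …
ICs: h(0) = 0, h′(0) = 3, h′′(0) = 4.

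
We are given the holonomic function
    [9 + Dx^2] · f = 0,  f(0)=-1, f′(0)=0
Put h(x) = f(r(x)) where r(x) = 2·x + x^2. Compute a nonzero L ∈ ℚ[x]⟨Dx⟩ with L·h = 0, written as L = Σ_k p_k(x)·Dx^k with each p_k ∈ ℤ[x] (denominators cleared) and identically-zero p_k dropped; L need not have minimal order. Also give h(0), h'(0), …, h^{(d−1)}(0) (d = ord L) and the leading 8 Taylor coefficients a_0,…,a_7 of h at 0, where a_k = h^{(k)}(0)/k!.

f: a_k = -1, 0, 9/2, 0, -27/8, 0, 81/80, 0, …
L₀ from L_f via x↦r, Dx↦r'^{-1}Dx.
L = (36 + 108·x + 108·x^2 + 36·x^3) - Dx + (1 + x)·Dx^2  (order 2).
h: a_k = -1, 0, 18, 18, -99/2, -108, -81/5, 837/5, …
ICs: h(0) = -1, h′(0) = 0.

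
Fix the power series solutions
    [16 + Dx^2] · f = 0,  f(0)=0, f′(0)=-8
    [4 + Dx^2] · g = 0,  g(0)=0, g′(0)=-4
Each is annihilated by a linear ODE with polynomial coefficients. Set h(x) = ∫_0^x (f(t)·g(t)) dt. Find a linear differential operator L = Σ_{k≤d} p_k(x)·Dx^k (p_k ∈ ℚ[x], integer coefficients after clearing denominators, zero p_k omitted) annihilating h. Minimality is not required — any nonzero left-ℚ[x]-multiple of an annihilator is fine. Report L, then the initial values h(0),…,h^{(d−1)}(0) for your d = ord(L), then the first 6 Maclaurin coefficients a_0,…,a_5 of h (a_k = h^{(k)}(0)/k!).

L = 144·Dx + 40·Dx^3 + Dx^5  (order 5).
h: a_k = 0, 0, 0, 32/3, 0, -64/3, …
ICs: h(0) = 0, h′(0) = 0, h′′(0) = 0, h′′′(0) = 64, h′′′′(0) = 0.

f: a_k = 0, -8, 0, 64/3, 0, -256/15, …
g: a_k = 0, -4, 0, 8/3, 0, -8/15, …
Sym-product of L_f,L_g gives L₀ (≤ ord 4).
∫: right-multiply L₀ by Dx.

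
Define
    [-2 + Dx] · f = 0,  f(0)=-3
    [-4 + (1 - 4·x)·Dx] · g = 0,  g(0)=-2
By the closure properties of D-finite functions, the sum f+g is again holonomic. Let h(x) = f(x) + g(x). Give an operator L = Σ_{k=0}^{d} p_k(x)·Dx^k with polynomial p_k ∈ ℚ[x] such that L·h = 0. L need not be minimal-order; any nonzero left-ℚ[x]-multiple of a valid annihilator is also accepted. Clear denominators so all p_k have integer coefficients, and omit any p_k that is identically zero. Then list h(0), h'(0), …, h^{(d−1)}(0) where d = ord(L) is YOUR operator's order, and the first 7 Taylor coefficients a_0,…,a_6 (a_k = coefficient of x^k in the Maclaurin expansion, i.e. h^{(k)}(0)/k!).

L = (24 + 32·x) + (-14 - 16·x + 32·x^2)·Dx + (1 - 16·x^2)·Dx^2  (order 2).
h: a_k = -5, -14, -38, -132, -514, -10244/5, -122884/15, …
ICs: h(0) = -5, h′(0) = -14.

f: a_k = -3, -6, -6, -4, -2, -4/5, -4/15, …
g: a_k = -2, -8, -32, -128, -512, -2048, -8192, …
Weyl lclm of L_f,L_g ⇒ L₀ (ord ≤ 2).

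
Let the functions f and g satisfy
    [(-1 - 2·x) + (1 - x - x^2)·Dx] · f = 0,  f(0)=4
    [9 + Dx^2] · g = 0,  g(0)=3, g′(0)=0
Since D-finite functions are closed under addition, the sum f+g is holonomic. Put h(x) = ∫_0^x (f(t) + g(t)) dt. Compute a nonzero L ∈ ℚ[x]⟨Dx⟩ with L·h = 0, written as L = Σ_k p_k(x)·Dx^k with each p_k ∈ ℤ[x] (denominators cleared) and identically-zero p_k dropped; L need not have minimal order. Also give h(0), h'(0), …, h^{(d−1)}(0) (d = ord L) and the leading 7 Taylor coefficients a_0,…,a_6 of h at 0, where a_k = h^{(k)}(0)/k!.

f: a_k = 4, 4, 8, 12, 20, 32, 52, …
g: a_k = 3, 0, -27/2, 0, 81/8, 0, -243/80, …
L₀ := lclm(L_f,L_g); ord L₀ ≤ 1+2.
h=∫h₀ ⇒ L = L₀·Dx.
L = (243 + 432·x - 81·x^2 + 216·x^3 + 405·x^4 + 162·x^5)·Dx + (-117 + 225·x + 36·x^2 - 297·x^3 + 54·x^4 + 243·x^5 + 81·x^6)·Dx^2 + (27 + 48·x - 9·x^2 + 24·x^3 + 45·x^4 + 18·x^5)·Dx^3 + (-13 + 25·x + 4·x^2 - 33·x^3 + 6·x^4 + 27·x^5 + 9·x^6)·Dx^4  (order 4).
h: a_k = 0, 7, 2, -11/6, 3, 241/40, 16/3, …
ICs: h(0) = 0, h′(0) = 7, h′′(0) = 4, h′′′(0) = -11.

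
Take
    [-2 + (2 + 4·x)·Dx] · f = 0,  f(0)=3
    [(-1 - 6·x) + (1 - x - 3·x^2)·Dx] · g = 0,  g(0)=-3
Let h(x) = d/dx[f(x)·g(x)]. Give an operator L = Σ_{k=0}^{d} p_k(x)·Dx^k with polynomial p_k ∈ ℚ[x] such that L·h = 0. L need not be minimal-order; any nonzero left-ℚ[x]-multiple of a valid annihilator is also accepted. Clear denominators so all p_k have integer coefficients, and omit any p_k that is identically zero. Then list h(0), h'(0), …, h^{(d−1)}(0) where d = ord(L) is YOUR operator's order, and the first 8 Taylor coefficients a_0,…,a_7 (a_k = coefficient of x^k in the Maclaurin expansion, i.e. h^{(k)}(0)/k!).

f: a_k = 3, 3, -3/2, 3/2, -15/8, 21/8, -63/16, 99/16, …
g: a_k = -3, -3, -12, -21, -57, -120, -291, -651, …
L₀ := L_f ⊗_s L_g (sym. prod.), ord ≤ 1.
h₀' ⇒ L via d/dx closure of L₀.
L = (9 + 66·x + 165·x^2 + 210·x^3 + 135·x^4) + (-2 - 9·x - 6·x^2 + 38·x^3 + 87·x^4 + 54·x^5)·Dx  (order 1).
h: a_k = -18, -81, -297, -1719/2, -10395/4, -55323/8, -152901/8, -788211/16, …
ICs: h(0) = -18.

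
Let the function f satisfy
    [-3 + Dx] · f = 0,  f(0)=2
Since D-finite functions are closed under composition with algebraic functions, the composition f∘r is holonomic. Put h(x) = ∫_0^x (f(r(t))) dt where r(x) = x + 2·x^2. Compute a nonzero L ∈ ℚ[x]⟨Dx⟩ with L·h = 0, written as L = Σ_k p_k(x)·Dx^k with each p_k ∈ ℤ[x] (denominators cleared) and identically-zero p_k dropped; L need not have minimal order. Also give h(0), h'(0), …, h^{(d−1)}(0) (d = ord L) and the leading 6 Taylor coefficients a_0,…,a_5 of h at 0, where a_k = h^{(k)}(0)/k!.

L = (-3 - 12·x)·Dx + Dx^2  (order 2).
h: a_k = 0, 2, 3, 7, 45/4, 387/20, …
ICs: h(0) = 0, h′(0) = 2.

f: a_k = 2, 6, 9, 9, 27/4, 81/20, …
Substitute x→r, Dx→(1/r')Dx; clear ⇒ L₀.
Integrate: L := L₀·Dx.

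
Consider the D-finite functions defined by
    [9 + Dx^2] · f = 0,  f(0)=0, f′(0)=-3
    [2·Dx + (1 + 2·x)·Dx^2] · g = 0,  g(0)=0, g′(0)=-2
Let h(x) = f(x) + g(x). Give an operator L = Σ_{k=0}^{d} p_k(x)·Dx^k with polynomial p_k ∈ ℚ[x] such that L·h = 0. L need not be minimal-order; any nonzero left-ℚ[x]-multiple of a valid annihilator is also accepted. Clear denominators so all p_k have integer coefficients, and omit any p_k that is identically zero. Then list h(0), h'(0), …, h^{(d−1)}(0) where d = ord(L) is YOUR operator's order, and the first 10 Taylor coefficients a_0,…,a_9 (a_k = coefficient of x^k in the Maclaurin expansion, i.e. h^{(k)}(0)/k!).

f: a_k = 0, -3, 0, 9/2, 0, -81/40, 0, 243/560, 0, -243/4480, …
g: a_k = 0, -2, 2, -8/3, 4, -32/5, 32/3, -128/7, 32, -512/9, …
Weyl lclm of L_f,L_g ⇒ L₀ (ord ≤ 4).
L = (594 + 648·x + 648·x^2)·Dx + (153 + 630·x + 972·x^2 + 648·x^3)·Dx^2 + (66 + 72·x + 72·x^2)·Dx^3 + (17 + 70·x + 108·x^2 + 72·x^3)·Dx^4  (order 4).
h: a_k = 0, -5, 2, 11/6, 4, -337/40, 32/3, -9997/560, 32, -2295947/40320, …
ICs: h(0) = 0, h′(0) = -5, h′′(0) = 4, h′′′(0) = 11.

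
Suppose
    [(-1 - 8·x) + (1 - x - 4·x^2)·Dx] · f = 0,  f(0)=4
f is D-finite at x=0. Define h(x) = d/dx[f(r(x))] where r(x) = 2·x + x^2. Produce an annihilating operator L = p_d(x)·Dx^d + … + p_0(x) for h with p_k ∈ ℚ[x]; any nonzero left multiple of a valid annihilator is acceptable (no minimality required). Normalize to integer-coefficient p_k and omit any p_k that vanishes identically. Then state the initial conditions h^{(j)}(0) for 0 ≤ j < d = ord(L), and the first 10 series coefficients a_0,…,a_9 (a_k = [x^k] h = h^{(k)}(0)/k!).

L = (21 + 150·x + 987·x^2 + 2192·x^3 + 2148·x^4 + 960·x^5 + 160·x^6) + (-1 - 15·x + 27·x^2 + 345·x^3 + 700·x^4 + 588·x^5 + 224·x^6 + 32·x^7)·Dx  (order 1).
h: a_k = 8, 168, 1104, 9232, 61240, 419736, 2705696, 17340064, 108668520, 674604680, …
ICs: h(0) = 8.

f: a_k = 4, 4, 20, 36, 116, 260, 724, 1764, 4660, 11716, …
Substitute x→r, Dx→(1/r')Dx; clear ⇒ L₀.
Differentiate: ansatz ord ≤ ord L₀ ⇒ L.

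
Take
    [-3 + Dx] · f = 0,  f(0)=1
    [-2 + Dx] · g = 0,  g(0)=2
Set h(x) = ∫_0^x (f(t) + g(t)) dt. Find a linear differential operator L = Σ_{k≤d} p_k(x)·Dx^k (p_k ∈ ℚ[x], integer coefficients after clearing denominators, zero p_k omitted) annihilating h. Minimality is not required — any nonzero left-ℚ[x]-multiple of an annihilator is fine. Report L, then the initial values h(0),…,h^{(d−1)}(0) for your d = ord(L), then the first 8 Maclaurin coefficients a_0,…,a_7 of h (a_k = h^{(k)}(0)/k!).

L = 6·Dx - 5·Dx^2 + Dx^3  (order 3).
h: a_k = 0, 3, 7/2, 17/6, 43/24, 113/120, 307/720, 857/5040, …
ICs: h(0) = 0, h′(0) = 3, h′′(0) = 7.

f: a_k = 1, 3, 9/2, 9/2, 27/8, 81/40, 81/80, 243/560, …
g: a_k = 2, 4, 4, 8/3, 4/3, 8/15, 8/45, 16/315, …
f+g: L₀ = lclm(L_f,L_g), ord ≤ 1+1.
∫: right-multiply L₀ by Dx.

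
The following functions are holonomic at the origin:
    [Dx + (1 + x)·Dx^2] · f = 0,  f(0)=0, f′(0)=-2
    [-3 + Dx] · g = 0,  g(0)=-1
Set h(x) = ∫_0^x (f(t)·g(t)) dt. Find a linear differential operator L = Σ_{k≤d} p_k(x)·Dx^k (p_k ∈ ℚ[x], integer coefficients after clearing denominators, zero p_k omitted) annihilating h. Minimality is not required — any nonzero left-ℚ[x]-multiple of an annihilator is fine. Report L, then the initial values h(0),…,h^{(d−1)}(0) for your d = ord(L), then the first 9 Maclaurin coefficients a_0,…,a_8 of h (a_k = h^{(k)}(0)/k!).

f: a_k = 0, -2, 1, -2/3, 1/2, -2/5, 1/3, -2/7, 1/4, …
g: a_k = -1, -3, -9/2, -9/2, -27/8, -81/40, -81/80, -243/560, -729/4480, …
f·g: L₀ = L_f ⊗_s L_g, ord ≤ 2·1.
Integrate: L := L₀·Dx.
L = (6 + 9·x)·Dx + (-5 - 6·x)·Dx^2 + (1 + x)·Dx^3  (order 3).
h: a_k = 0, 0, 1, 5/3, 5/3, 6/5, 83/120, 55/168, 19/140, …
ICs: h(0) = 0, h′(0) = 0, h′′(0) = 2.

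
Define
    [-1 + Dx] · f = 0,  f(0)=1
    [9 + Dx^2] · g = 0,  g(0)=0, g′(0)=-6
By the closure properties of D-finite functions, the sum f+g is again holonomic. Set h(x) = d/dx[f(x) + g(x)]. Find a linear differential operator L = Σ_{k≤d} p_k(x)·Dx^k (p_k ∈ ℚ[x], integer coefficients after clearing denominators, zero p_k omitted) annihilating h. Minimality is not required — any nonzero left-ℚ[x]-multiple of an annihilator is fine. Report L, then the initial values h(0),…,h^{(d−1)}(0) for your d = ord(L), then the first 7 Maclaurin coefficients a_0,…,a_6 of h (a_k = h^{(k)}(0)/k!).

f: a_k = 1, 1, 1/2, 1/6, 1/24, 1/120, 1/720, …
g: a_k = 0, -6, 0, 9, 0, -81/20, 0, …
h₀=f+g: left-lcm gives L₀, ord ≤ 3.
h₀' ⇒ L via d/dx closure of L₀.
L = 9 - 9·Dx + Dx^2 - Dx^3  (order 3).
h: a_k = -5, 1, 55/2, 1/6, -485/24, 1/120, 875/144, …
ICs: h(0) = -5, h′(0) = 1, h′′(0) = 55.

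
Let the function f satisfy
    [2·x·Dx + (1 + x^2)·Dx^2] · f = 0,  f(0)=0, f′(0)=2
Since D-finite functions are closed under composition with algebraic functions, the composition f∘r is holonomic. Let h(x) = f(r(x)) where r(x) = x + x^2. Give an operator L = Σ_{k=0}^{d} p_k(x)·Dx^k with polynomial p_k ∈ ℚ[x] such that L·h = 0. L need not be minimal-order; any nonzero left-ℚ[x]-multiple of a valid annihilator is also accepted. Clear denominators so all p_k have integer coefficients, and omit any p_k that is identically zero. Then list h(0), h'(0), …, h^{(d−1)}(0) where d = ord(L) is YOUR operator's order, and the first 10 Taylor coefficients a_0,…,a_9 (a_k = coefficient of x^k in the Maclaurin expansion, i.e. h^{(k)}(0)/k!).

f: a_k = 0, 2, 0, -2/3, 0, 2/5, 0, -2/7, 0, 2/9, …
Change of var in L_f (x↦r) gives L₀.
L = (-2 + 2·x + 8·x^2 + 12·x^3 + 6·x^4)·Dx + (1 + 2·x + x^2 + 4·x^3 + 5·x^4 + 2·x^5)·Dx^2  (order 2).
h: a_k = 0, 2, 2, -2/3, -2, -8/5, 4/3, 26/7, 2, -34/9, …
ICs: h(0) = 0, h′(0) = 2.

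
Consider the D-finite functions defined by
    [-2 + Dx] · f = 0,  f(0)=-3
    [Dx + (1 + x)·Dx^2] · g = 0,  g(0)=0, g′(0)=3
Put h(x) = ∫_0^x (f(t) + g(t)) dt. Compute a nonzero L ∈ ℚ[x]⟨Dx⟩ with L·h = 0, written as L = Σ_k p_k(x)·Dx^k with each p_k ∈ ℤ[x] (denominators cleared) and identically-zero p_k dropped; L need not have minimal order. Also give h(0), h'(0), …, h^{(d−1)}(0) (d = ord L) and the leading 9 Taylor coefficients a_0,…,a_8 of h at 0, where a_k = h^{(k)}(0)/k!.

f: a_k = -3, -6, -6, -4, -2, -4/5, -4/15, -8/105, -2/105, …
g: a_k = 0, 3, -3/2, 1, -3/4, 3/5, -1/2, 3/7, -3/8, …
h₀=f+g: left-lcm gives L₀, ord ≤ 3.
Integrate: L := L₀·Dx.
L = (-8 - 4·x)·Dx^2 + (-2 - 8·x - 4·x^2)·Dx^3 + (3 + 5·x + 2·x^2)·Dx^4  (order 4).
h: a_k = 0, -3, -3/2, -5/2, -3/4, -11/20, -1/30, -23/210, 37/840, …
ICs: h(0) = 0, h′(0) = -3, h′′(0) = -3, h′′′(0) = -15.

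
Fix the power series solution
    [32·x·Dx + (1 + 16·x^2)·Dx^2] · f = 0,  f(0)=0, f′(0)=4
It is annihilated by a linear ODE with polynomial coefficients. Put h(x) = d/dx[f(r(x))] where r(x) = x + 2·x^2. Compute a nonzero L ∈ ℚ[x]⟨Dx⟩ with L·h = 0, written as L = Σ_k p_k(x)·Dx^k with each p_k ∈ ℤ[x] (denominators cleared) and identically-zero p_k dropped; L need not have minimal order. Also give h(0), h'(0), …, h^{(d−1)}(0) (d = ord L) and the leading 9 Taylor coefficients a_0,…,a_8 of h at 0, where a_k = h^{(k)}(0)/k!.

f: a_k = 0, 4, 0, -64/3, 0, 1024/5, 0, -16384/7, 0, …
L₀ from L_f via x↦r, Dx↦r'^{-1}Dx.
h₀' ⇒ L via d/dx closure of L₀.
L = (-4 + 32·x + 256·x^2 + 768·x^3 + 768·x^4) + (1 + 4·x + 16·x^2 + 128·x^3 + 320·x^4 + 256·x^5)·Dx  (order 1).
h: a_k = 4, 16, -64, -512, -256, 11264, 40960, -131072, -1359872, …
ICs: h(0) = 4.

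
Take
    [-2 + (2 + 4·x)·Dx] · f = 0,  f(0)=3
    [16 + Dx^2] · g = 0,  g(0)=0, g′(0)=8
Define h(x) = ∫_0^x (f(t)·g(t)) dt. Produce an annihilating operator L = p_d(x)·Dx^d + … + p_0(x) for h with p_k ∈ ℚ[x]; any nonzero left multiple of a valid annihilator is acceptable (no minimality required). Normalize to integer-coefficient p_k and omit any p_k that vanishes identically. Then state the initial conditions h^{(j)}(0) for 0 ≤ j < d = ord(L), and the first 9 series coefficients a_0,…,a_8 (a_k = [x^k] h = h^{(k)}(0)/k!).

f: a_k = 3, 3, -3/2, 3/2, -15/8, 21/8, -63/16, 99/16, -1287/128, …
g: a_k = 0, 8, 0, -64/3, 0, 256/15, 0, -2048/315, 0, …
Product ⇒ symmetric product L₀, ord ≤ 2.
h=∫₀ˣh₀: take L = L₀·Dx.
L = (19 + 64·x + 64·x^2)·Dx + (-2 - 4·x)·Dx^2 + (1 + 4·x + 4·x^2)·Dx^3  (order 3).
h: a_k = 0, 0, 12, 8, -19, -52/5, 341/30, 201/35, -7687/1680, …
ICs: h(0) = 0, h′(0) = 0, h′′(0) = 24.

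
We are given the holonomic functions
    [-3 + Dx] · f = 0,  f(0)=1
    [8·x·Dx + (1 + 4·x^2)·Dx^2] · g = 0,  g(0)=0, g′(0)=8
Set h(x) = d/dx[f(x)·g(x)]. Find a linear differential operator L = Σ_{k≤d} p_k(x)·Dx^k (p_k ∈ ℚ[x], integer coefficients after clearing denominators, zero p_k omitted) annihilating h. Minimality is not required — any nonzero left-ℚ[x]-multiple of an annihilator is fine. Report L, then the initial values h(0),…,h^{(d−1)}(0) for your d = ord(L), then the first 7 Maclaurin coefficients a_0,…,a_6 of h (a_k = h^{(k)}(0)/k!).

f: a_k = 1, 3, 9/2, 9/2, 27/8, 81/40, 81/80, …
g: a_k = 0, 8, 0, -32/3, 0, 128/5, 0, …
L₀ := L_f ⊗_s L_g (sym. prod.), ord ≤ 2.
h=h₀': d/dx-closure on L₀ ⇒ L.
L = (3 - 144·x + 504·x^2 - 576·x^3 + 432·x^4) + (-10 + 72·x - 240·x^2 + 288·x^3 - 288·x^4)·Dx + (3 - 8·x + 24·x^2 - 32·x^3 + 48·x^4)·Dx^2  (order 2).
h: a_k = 8, 48, 76, 16, 23, 270, 991/10, …
ICs: h(0) = 8, h′(0) = 48.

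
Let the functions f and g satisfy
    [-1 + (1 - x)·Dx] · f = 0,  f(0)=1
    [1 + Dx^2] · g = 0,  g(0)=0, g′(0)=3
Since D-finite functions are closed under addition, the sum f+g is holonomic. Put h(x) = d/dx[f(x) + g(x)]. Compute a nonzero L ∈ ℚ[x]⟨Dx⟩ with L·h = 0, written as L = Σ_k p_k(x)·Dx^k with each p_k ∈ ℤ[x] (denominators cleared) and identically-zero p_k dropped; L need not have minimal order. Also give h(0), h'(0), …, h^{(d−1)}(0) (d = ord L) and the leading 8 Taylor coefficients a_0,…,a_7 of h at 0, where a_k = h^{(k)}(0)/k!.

L = (26 - 4·x + 2·x^2) + (-7 + 9·x - 3·x^2 + x^3)·Dx + (26 - 4·x + 2·x^2)·Dx^2 + (-7 + 9·x - 3·x^2 + x^3)·Dx^3  (order 3).
h: a_k = 4, 2, 3/2, 4, 41/8, 6, 1679/240, 8, …
ICs: h(0) = 4, h′(0) = 2, h′′(0) = 3.

f: a_k = 1, 1, 1, 1, 1, 1, 1, 1, …
g: a_k = 0, 3, 0, -1/2, 0, 1/40, 0, -1/1680, …
Weyl lclm of L_f,L_g ⇒ L₀ (ord ≤ 3).
Differentiate: ansatz ord ≤ ord L₀ ⇒ L.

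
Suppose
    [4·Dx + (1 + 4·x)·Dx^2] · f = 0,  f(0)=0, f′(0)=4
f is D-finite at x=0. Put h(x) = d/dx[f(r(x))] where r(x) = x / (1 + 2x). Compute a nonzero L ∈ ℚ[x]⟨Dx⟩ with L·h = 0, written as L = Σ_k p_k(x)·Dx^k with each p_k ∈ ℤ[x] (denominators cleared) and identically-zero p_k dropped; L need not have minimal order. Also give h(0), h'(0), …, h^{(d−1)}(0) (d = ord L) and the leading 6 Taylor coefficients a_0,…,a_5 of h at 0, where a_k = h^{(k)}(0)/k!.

f: a_k = 0, 4, -8, 64/3, -64, 1024/5, …
Change of var in L_f (x↦r) gives L₀.
Differentiate: ansatz ord ≤ ord L₀ ⇒ L.
L = (8 + 24·x) + (1 + 8·x + 12·x^2)·Dx  (order 1).
h: a_k = 4, -32, 208, -1280, 7744, -46592, …
ICs: h(0) = 4.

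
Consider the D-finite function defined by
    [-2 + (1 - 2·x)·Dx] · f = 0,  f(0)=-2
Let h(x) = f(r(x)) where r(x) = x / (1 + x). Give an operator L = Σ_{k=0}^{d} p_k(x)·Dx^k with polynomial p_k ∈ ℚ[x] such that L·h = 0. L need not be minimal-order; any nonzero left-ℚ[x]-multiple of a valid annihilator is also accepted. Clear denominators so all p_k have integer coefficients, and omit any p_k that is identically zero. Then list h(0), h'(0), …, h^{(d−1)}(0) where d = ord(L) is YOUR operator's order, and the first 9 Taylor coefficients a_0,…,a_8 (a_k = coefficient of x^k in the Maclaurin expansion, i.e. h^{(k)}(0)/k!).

f: a_k = -2, -4, -8, -16, -32, -64, -128, -256, -512, …
h₀=f(r): pull back L_f along r ⇒ L₀.
L = 2 + (-1 + x^2)·Dx  (order 1).
h: a_k = -2, -4, -4, -4, -4, -4, -4, -4, -4, …
ICs: h(0) = -2.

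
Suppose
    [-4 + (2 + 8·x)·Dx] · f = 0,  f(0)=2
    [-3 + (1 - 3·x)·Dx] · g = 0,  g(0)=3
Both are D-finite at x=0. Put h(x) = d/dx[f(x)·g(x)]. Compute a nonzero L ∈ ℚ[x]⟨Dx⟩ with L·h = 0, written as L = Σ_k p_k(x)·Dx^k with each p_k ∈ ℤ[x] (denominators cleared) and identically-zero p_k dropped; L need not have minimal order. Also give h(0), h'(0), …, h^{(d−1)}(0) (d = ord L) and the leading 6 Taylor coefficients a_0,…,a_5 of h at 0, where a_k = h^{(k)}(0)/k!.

L = (26 + 180·x + 108·x^2) + (-5 - 11·x + 54·x^2 + 72·x^3)·Dx  (order 1).
h: a_k = 30, 156, 774, 2856, 11550, 38556, …
ICs: h(0) = 30.

f: a_k = 2, 4, -4, 8, -20, 56, …
g: a_k = 3, 9, 27, 81, 243, 729, …
Sym-product of L_f,L_g gives L₀ (≤ ord 1).
h=h₀': d/dx-closure on L₀ ⇒ L.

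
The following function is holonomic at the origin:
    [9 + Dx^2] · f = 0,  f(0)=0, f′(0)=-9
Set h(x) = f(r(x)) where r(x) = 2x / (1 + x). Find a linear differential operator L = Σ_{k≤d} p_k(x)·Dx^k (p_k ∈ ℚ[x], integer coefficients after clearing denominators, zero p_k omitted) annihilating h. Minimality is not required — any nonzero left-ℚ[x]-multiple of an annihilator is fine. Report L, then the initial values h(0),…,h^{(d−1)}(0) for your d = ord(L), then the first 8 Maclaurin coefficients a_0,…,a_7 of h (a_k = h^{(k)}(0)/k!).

L = 36 + (2 + 6·x + 6·x^2 + 2·x^3)·Dx + (1 + 4·x + 6·x^2 + 4·x^3 + x^4)·Dx^2  (order 2).
h: a_k = 0, -18, 18, 90, -306, 2178/5, -90, -40158/35, …
ICs: h(0) = 0, h′(0) = -18.

f: a_k = 0, -9, 0, 27/2, 0, -243/40, 0, 729/560, …
Change of var in L_f (x↦r) gives L₀.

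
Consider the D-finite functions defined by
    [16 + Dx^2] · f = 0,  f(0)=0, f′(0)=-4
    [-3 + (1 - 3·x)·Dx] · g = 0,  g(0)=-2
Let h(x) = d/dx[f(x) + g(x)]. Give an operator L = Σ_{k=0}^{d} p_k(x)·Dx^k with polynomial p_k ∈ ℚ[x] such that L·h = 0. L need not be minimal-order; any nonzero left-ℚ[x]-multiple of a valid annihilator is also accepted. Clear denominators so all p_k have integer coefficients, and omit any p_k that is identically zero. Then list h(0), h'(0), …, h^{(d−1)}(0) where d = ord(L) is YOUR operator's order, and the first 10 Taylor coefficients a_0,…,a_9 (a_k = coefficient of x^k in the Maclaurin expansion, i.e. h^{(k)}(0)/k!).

L = (5952 - 4608·x + 6912·x^2) + (-560 + 2448·x - 3456·x^2 + 3456·x^3)·Dx + (372 - 288·x + 432·x^2)·Dx^2 + (-35 + 153·x - 216·x^2 + 216·x^3)·Dx^3  (order 3).
h: a_k = -10, -36, -130, -648, -7418/3, -8748, -1376786/45, -104976, -111604658/315, -1180980, …
ICs: h(0) = -10, h′(0) = -36, h′′(0) = -260.

f: a_k = 0, -4, 0, 32/3, 0, -128/15, 0, 1024/315, 0, -2048/2835, …
g: a_k = -2, -6, -18, -54, -162, -486, -1458, -4374, -13122, -39366, …
L₀ := lclm(L_f,L_g); ord L₀ ≤ 2+1.
Differentiate: ansatz ord ≤ ord L₀ ⇒ L.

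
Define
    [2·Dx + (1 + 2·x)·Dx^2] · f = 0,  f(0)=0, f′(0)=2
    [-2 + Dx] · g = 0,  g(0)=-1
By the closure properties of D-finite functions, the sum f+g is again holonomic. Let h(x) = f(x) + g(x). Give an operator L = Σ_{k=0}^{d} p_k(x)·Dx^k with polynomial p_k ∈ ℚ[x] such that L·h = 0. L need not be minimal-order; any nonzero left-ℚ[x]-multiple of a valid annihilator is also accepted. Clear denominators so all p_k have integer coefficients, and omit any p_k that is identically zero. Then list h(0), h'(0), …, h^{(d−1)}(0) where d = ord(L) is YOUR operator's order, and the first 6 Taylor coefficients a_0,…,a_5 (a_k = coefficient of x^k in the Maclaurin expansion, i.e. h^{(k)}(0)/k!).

f: a_k = 0, 2, -2, 8/3, -4, 32/5, …
g: a_k = -1, -2, -2, -4/3, -2/3, -4/15, …
L₀ := lclm(L_f,L_g); ord L₀ ≤ 2+1.
L = (-6 - 4·x)·Dx + (1 - 4·x - 4·x^2)·Dx^2 + (1 + 3·x + 2·x^2)·Dx^3  (order 3).
h: a_k = -1, 0, -4, 4/3, -14/3, 92/15, …
ICs: h(0) = -1, h′(0) = 0, h′′(0) = -8.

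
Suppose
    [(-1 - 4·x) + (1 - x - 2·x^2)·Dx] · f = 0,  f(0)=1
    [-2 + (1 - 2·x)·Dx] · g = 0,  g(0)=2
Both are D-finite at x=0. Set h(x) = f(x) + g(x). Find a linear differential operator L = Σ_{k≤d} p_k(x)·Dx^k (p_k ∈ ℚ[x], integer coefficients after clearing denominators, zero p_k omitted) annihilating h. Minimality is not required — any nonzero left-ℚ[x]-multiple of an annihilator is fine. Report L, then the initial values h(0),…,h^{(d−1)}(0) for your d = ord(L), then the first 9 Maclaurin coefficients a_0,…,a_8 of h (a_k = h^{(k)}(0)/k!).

f: a_k = 1, 1, 3, 5, 11, 21, 43, 85, 171, …
g: a_k = 2, 4, 8, 16, 32, 64, 128, 256, 512, …
Weyl lclm of L_f,L_g ⇒ L₀ (ord ≤ 2).
L = -4 + (-2 - 8·x)·Dx + (1 - x - 2·x^2)·Dx^2  (order 2).
h: a_k = 3, 5, 11, 21, 43, 85, 171, 341, 683, …
ICs: h(0) = 3, h′(0) = 5.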